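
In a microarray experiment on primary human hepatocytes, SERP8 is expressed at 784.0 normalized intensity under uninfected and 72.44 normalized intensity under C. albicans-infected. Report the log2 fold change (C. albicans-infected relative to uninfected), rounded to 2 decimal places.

-3.44

Fold change = 72.44 / 784.0 = 0.0924
log2(0.0924) = -3.436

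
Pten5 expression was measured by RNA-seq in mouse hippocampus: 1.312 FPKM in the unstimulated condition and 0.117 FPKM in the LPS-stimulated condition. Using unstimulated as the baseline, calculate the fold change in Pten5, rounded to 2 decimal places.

0.09

Fold change = 0.117 / 1.312 = 0.089
Pten5 is downregulated.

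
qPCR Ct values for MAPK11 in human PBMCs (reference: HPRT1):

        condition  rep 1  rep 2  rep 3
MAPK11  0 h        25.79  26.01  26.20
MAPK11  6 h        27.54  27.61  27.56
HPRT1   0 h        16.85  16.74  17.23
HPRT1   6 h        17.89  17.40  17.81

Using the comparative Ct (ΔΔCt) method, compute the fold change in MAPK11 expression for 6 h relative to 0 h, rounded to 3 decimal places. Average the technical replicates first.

Mean Ct: MAPK11 0 h 26.000; MAPK11 6 h 27.570; HPRT1 0 h 16.940; HPRT1 6 h 17.700
ΔCt(0 h) = 26.000 − 16.940 = 9.060
ΔCt(6 h) = 27.570 − 17.700 = 9.870
ΔΔCt = 9.870 − 9.060 = 0.810
Fold change = 2^(−0.810) = 0.5704

0.570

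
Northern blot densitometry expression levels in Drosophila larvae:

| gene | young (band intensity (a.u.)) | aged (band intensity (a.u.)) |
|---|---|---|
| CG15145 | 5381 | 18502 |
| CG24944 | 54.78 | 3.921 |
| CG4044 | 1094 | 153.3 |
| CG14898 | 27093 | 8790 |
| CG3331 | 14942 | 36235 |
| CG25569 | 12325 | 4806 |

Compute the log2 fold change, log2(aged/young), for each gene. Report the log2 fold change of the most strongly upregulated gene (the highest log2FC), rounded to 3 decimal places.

1.782

log2(18502/5381) = 1.782  (CG15145)
log2(3.921/54.78) = -3.804  (CG24944)
log2(153.3/1094) = -2.835  (CG4044)
log2(8790/27093) = -1.624  (CG14898)
log2(36235/14942) = 1.278  (CG3331)
log2(4806/12325) = -1.359  (CG25569)
CG15145 is most strongly upregulated.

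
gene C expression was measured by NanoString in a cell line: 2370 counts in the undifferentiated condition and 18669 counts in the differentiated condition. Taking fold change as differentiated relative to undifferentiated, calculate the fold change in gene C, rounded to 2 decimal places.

Fold change = 18669 / 2370 = 7.877
gene C is upregulated.

7.88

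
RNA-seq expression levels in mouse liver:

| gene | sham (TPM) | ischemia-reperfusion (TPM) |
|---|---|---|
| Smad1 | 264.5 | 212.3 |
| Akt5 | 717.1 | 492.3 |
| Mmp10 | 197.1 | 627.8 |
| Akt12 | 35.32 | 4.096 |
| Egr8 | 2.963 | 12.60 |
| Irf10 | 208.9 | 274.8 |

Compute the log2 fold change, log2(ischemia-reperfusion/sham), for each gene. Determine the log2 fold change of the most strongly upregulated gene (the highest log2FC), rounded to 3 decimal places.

2.088

log2(212.3/264.5) = -0.317  (Smad1)
log2(492.3/717.1) = -0.543  (Akt5)
log2(627.8/197.1) = 1.671  (Mmp10)
log2(4.096/35.32) = -3.108  (Akt12)
log2(12.60/2.963) = 2.088  (Egr8)
log2(274.8/208.9) = 0.396  (Irf10)
Egr8 is most strongly upregulated.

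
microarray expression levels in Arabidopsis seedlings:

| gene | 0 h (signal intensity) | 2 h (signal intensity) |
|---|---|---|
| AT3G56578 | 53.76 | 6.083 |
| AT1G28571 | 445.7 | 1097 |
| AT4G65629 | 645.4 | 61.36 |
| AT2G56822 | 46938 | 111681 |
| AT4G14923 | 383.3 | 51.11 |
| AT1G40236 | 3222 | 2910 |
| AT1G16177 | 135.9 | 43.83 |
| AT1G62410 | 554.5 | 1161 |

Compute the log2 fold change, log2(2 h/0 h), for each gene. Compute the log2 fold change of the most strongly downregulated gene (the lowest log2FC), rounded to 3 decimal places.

-3.395

log2(6.083/53.76) = -3.144  (AT3G56578)
log2(1097/445.7) = 1.299  (AT1G28571)
log2(61.36/645.4) = -3.395  (AT4G65629)
log2(111681/46938) = 1.251  (AT2G56822)
log2(51.11/383.3) = -2.907  (AT4G14923)
log2(2910/3222) = -0.147  (AT1G40236)
log2(43.83/135.9) = -1.633  (AT1G16177)
log2(1161/554.5) = 1.066  (AT1G62410)
AT4G65629 is most strongly downregulated.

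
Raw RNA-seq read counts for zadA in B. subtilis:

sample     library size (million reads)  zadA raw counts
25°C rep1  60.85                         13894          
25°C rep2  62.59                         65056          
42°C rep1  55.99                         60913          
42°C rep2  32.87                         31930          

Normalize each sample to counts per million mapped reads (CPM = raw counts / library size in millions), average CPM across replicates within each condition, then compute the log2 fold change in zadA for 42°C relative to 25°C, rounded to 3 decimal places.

CPM(25°C rep1) = 13894 / 60.85 = 228.3320
CPM(25°C rep2) = 65056 / 62.59 = 1039.3993
CPM(42°C rep1) = 60913 / 55.99 = 1087.9264
CPM(42°C rep2) = 31930 / 32.87 = 971.4025
mean CPM(25°C) = 633.8656; mean CPM(42°C) = 1029.6645
Fold change = 1029.6645 / 633.8656 = 1.62442
log2(1.62442) = 0.6999

0.700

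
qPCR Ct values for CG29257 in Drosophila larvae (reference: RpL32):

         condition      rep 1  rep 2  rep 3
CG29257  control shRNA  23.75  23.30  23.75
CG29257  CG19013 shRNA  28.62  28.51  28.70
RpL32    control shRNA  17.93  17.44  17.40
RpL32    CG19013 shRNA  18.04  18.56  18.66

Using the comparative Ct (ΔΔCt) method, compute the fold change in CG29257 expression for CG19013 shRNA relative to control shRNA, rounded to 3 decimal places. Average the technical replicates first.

Mean Ct: CG29257 control shRNA 23.600; CG29257 CG19013 shRNA 28.610; RpL32 control shRNA 17.590; RpL32 CG19013 shRNA 18.420
ΔCt(control shRNA) = 23.600 − 17.590 = 6.010
ΔCt(CG19013 shRNA) = 28.610 − 18.420 = 10.190
ΔΔCt = 10.190 − 6.010 = 4.180
Fold change = 2^(−4.180) = 0.0552

0.055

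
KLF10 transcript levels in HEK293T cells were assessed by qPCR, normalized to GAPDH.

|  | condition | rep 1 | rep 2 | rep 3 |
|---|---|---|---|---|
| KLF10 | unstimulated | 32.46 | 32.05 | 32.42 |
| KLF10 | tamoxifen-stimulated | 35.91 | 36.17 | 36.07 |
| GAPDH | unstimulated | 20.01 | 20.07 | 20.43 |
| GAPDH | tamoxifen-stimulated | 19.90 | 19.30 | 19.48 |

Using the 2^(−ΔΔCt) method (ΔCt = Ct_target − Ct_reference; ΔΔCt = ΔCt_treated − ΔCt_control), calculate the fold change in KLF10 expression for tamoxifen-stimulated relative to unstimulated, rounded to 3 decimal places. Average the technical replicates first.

0.049

Mean Ct: KLF10 unstimulated 32.310; KLF10 tamoxifen-stimulated 36.050; GAPDH unstimulated 20.170; GAPDH tamoxifen-stimulated 19.560
ΔCt(unstimulated) = 32.310 − 20.170 = 12.140
ΔCt(tamoxifen-stimulated) = 36.050 − 19.560 = 16.490
ΔΔCt = 16.490 − 12.140 = 4.350
Fold change = 2^(−4.350) = 0.0490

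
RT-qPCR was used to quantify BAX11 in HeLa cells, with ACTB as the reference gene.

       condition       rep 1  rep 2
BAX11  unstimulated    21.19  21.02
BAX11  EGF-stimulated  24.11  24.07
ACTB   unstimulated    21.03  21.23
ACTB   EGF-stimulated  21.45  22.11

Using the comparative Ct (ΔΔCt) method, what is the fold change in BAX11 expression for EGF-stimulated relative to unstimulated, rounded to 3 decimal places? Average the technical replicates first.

Mean Ct: BAX11 unstimulated 21.105; BAX11 EGF-stimulated 24.090; ACTB unstimulated 21.130; ACTB EGF-stimulated 21.780
ΔCt(unstimulated) = 21.105 − 21.130 = -0.025
ΔCt(EGF-stimulated) = 24.090 − 21.780 = 2.310
ΔΔCt = 2.310 − (-0.025) = 2.335
Fold change = 2^(−2.335) = 0.1982

0.198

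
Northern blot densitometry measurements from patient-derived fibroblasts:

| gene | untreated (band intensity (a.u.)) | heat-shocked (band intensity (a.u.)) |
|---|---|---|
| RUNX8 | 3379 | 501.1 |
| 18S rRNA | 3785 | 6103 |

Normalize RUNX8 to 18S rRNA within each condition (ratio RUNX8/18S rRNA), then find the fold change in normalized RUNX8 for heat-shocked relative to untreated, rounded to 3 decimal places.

0.092

RUNX8/18S rRNA (untreated) = 3379 / 3785 = 0.89273
RUNX8/18S rRNA (heat-shocked) = 501.1 / 6103 = 0.082107
Fold change = 0.082107 / 0.89273 = 0.0920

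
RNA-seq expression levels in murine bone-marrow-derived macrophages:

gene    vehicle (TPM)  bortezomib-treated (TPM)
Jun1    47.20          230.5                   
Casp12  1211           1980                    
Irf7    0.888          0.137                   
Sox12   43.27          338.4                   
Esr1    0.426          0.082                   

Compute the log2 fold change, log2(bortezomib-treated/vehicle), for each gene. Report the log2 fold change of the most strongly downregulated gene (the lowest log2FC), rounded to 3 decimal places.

-2.696

log2(230.5/47.20) = 2.288  (Jun1)
log2(1980/1211) = 0.709  (Casp12)
log2(0.137/0.888) = -2.696  (Irf7)
log2(338.4/43.27) = 2.967  (Sox12)
log2(0.082/0.426) = -2.377  (Esr1)
Irf7 is most strongly downregulated.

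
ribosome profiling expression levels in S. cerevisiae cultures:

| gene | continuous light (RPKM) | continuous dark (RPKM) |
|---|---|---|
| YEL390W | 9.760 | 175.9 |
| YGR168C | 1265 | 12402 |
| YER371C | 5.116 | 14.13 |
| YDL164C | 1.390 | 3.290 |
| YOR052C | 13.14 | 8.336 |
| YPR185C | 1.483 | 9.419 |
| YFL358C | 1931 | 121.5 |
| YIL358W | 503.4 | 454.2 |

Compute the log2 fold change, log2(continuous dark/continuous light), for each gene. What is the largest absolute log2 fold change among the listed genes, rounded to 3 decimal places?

4.172

log2(175.9/9.760) = 4.172  (YEL390W)
log2(12402/1265) = 3.293  (YGR168C)
log2(14.13/5.116) = 1.466  (YER371C)
log2(3.290/1.390) = 1.243  (YDL164C)
log2(8.336/13.14) = -0.657  (YOR052C)
log2(9.419/1.483) = 2.667  (YPR185C)
log2(121.5/1931) = -3.990  (YFL358C)
log2(454.2/503.4) = -0.148  (YIL358W)
The largest magnitude belongs to YEL390W.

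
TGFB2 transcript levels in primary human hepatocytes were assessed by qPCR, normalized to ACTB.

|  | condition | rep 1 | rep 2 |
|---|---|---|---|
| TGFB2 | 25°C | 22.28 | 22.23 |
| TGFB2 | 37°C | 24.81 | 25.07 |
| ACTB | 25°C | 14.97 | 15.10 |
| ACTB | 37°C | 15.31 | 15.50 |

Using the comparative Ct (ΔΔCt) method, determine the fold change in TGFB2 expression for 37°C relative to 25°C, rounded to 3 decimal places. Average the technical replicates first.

Mean Ct: TGFB2 25°C 22.255; TGFB2 37°C 24.940; ACTB 25°C 15.035; ACTB 37°C 15.405
ΔCt(25°C) = 22.255 − 15.035 = 7.220
ΔCt(37°C) = 24.940 − 15.405 = 9.535
ΔΔCt = 9.535 − 7.220 = 2.315
Fold change = 2^(−2.315) = 0.2010

0.201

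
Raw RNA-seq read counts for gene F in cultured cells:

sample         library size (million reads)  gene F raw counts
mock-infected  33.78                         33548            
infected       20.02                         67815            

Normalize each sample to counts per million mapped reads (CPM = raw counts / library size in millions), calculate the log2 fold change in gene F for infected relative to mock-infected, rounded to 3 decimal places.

CPM(mock-infected) = 33548 / 33.78 = 993.1320
CPM(infected) = 67815 / 20.02 = 3387.3626
Fold change = 3387.3626 / 993.1320 = 3.41079
log2(3.41079) = 1.7701

1.770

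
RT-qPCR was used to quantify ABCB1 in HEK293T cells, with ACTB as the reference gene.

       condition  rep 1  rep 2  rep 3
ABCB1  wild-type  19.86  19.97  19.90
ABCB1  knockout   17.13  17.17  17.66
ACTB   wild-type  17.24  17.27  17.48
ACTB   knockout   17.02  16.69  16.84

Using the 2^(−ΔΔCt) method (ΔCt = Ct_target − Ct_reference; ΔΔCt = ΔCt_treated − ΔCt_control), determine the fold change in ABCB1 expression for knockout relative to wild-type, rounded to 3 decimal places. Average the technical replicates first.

Mean Ct: ABCB1 wild-type 19.910; ABCB1 knockout 17.320; ACTB wild-type 17.330; ACTB knockout 16.850
ΔCt(wild-type) = 19.910 − 17.330 = 2.580
ΔCt(knockout) = 17.320 − 16.850 = 0.470
ΔΔCt = 0.470 − 2.580 = -2.110
Fold change = 2^(−(-2.110)) = 2^2.110 = 4.3169

4.317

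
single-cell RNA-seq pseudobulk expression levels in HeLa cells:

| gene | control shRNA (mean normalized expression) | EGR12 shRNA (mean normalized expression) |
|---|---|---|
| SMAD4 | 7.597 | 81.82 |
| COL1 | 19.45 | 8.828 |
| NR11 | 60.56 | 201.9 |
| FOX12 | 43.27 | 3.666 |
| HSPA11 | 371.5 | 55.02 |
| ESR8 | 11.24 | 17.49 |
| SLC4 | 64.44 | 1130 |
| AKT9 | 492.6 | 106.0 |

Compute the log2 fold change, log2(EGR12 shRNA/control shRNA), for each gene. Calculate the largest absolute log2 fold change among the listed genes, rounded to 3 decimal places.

4.132

log2(81.82/7.597) = 3.429  (SMAD4)
log2(8.828/19.45) = -1.140  (COL1)
log2(201.9/60.56) = 1.737  (NR11)
log2(3.666/43.27) = -3.561  (FOX12)
log2(55.02/371.5) = -2.755  (HSPA11)
log2(17.49/11.24) = 0.638  (ESR8)
log2(1130/64.44) = 4.132  (SLC4)
log2(106.0/492.6) = -2.216  (AKT9)
The largest magnitude belongs to SLC4.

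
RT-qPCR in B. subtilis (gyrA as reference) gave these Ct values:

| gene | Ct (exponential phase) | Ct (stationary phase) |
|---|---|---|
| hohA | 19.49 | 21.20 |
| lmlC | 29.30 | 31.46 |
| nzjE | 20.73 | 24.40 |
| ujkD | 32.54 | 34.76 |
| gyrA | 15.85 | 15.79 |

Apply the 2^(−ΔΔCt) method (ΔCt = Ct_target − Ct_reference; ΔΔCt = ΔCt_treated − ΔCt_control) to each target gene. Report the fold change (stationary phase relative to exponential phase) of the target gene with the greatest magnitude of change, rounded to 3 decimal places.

0.075

hohA: ΔΔCt = (21.20−15.79) − (19.49−15.85) = 5.41 − 3.64 = 1.77; fold change = 2^-1.77 = 0.293
lmlC: ΔΔCt = (31.46−15.79) − (29.30−15.85) = 15.67 − 13.45 = 2.22; fold change = 2^-2.22 = 0.215
nzjE: ΔΔCt = (24.40−15.79) − (20.73−15.85) = 8.61 − 4.88 = 3.73; fold change = 2^-3.73 = 0.075
ujkD: ΔΔCt = (34.76−15.79) − (32.54−15.85) = 18.97 − 16.69 = 2.28; fold change = 2^-2.28 = 0.206
nzjE has the largest |ΔΔCt| = 3.73.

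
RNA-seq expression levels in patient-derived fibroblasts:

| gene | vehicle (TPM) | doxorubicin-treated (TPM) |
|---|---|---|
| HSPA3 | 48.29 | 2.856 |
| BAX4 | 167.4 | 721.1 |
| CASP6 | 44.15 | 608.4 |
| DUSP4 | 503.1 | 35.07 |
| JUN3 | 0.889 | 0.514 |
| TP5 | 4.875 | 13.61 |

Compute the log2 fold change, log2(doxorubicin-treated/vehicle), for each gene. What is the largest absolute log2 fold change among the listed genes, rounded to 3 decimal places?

4.080

log2(2.856/48.29) = -4.080  (HSPA3)
log2(721.1/167.4) = 2.107  (BAX4)
log2(608.4/44.15) = 3.785  (CASP6)
log2(35.07/503.1) = -3.843  (DUSP4)
log2(0.514/0.889) = -0.790  (JUN3)
log2(13.61/4.875) = 1.481  (TP5)
The largest magnitude belongs to HSPA3.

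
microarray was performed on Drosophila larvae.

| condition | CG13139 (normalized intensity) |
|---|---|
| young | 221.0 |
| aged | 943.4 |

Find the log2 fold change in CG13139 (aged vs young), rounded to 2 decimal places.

2.09

Fold change = 943.4 / 221.0 = 4.2688
log2(4.2688) = 2.094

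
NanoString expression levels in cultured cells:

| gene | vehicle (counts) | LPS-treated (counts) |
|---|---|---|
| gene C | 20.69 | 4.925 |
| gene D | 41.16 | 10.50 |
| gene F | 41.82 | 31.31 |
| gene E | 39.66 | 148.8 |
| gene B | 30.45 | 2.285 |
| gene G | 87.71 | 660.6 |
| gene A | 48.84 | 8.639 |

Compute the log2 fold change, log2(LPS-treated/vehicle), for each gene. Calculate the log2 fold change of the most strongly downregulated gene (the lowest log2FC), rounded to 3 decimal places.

-3.736

log2(4.925/20.69) = -2.071  (gene C)
log2(10.50/41.16) = -1.971  (gene D)
log2(31.31/41.82) = -0.418  (gene F)
log2(148.8/39.66) = 1.908  (gene E)
log2(2.285/30.45) = -3.736  (gene B)
log2(660.6/87.71) = 2.913  (gene G)
log2(8.639/48.84) = -2.499  (gene A)
gene B is most strongly downregulated.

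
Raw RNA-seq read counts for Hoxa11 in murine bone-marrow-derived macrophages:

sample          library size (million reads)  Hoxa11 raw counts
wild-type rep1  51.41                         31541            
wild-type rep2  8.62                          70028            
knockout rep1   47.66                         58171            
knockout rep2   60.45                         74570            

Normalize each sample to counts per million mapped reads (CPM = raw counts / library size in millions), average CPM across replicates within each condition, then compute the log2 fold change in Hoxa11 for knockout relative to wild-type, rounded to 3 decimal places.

CPM(wild-type rep1) = 31541 / 51.41 = 613.5188
CPM(wild-type rep2) = 70028 / 8.62 = 8123.8979
CPM(knockout rep1) = 58171 / 47.66 = 1220.5413
CPM(knockout rep2) = 74570 / 60.45 = 1233.5815
mean CPM(wild-type) = 4368.7083; mean CPM(knockout) = 1227.0614
Fold change = 1227.0614 / 4368.7083 = 0.28088
log2(0.28088) = -1.8320

-1.832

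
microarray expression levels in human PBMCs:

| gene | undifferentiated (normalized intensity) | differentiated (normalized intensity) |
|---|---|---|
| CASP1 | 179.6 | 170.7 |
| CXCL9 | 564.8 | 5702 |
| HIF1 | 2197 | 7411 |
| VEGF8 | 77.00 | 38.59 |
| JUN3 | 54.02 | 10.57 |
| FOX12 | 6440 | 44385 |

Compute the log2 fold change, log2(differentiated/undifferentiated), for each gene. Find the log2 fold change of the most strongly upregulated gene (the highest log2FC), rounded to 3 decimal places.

log2(170.7/179.6) = -0.073  (CASP1)
log2(5702/564.8) = 3.336  (CXCL9)
log2(7411/2197) = 1.754  (HIF1)
log2(38.59/77.00) = -0.997  (VEGF8)
log2(10.57/54.02) = -2.354  (JUN3)
log2(44385/6440) = 2.785  (FOX12)
CXCL9 is most strongly upregulated.

3.336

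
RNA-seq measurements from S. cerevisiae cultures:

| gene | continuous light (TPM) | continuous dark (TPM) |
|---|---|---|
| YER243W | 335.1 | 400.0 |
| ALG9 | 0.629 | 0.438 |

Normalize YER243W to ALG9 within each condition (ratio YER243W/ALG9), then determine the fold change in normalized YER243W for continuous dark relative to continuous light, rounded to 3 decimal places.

1.714

YER243W/ALG9 (continuous light) = 335.1 / 0.629 = 532.75
YER243W/ALG9 (continuous dark) = 400.0 / 0.438 = 913.24
Fold change = 913.24 / 532.75 = 1.7142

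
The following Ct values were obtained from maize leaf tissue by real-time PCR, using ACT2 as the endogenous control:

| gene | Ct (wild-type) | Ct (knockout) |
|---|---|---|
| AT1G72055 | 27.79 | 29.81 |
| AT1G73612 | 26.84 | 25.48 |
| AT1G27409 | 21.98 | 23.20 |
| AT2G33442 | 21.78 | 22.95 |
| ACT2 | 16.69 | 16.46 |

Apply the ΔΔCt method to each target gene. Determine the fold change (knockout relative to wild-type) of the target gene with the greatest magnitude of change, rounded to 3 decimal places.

AT1G72055: ΔΔCt = (29.81−16.46) − (27.79−16.69) = 13.35 − 11.10 = 2.25; fold change = 2^-2.25 = 0.210
AT1G73612: ΔΔCt = (25.48−16.46) − (26.84−16.69) = 9.02 − 10.15 = -1.13; fold change = 2^1.13 = 2.189
AT1G27409: ΔΔCt = (23.20−16.46) − (21.98−16.69) = 6.74 − 5.29 = 1.45; fold change = 2^-1.45 = 0.366
AT2G33442: ΔΔCt = (22.95−16.46) − (21.78−16.69) = 6.49 − 5.09 = 1.40; fold change = 2^-1.40 = 0.379
AT1G72055 has the largest |ΔΔCt| = 2.25.

0.210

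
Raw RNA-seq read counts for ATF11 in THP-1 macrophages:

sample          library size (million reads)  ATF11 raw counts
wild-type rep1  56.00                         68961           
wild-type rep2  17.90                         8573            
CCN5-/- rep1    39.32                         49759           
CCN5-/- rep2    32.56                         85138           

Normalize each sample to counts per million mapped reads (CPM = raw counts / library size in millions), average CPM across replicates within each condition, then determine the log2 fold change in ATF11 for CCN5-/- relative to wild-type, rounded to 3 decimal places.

CPM(wild-type rep1) = 68961 / 56.00 = 1231.4464
CPM(wild-type rep2) = 8573 / 17.90 = 478.9385
CPM(CCN5-/- rep1) = 49759 / 39.32 = 1265.4883
CPM(CCN5-/- rep2) = 85138 / 32.56 = 2614.8034
mean CPM(wild-type) = 855.1925; mean CPM(CCN5-/-) = 1940.1459
Fold change = 1940.1459 / 855.1925 = 2.26867
log2(2.26867) = 1.1818

1.182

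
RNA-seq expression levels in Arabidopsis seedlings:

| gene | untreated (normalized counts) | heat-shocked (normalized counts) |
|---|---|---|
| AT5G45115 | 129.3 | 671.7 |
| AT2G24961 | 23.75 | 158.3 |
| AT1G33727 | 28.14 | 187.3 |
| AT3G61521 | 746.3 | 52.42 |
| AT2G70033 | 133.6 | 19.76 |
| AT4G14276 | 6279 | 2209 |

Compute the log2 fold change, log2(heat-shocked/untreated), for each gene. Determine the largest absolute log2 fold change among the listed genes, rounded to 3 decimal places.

log2(671.7/129.3) = 2.377  (AT5G45115)
log2(158.3/23.75) = 2.737  (AT2G24961)
log2(187.3/28.14) = 2.735  (AT1G33727)
log2(52.42/746.3) = -3.832  (AT3G61521)
log2(19.76/133.6) = -2.757  (AT2G70033)
log2(2209/6279) = -1.507  (AT4G14276)
The largest magnitude belongs to AT3G61521.

3.832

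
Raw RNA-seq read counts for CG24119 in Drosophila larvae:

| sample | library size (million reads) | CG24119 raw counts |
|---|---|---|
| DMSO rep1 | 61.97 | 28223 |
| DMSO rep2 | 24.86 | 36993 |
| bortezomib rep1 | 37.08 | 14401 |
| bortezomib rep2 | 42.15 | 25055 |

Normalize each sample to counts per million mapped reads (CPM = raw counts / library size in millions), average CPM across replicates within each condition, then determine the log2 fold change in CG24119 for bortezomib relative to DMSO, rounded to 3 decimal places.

-0.984

CPM(DMSO rep1) = 28223 / 61.97 = 455.4300
CPM(DMSO rep2) = 36993 / 24.86 = 1488.0531
CPM(bortezomib rep1) = 14401 / 37.08 = 388.3765
CPM(bortezomib rep2) = 25055 / 42.15 = 594.4247
mean CPM(DMSO) = 971.7416; mean CPM(bortezomib) = 491.4006
Fold change = 491.4006 / 971.7416 = 0.50569
log2(0.50569) = -0.9837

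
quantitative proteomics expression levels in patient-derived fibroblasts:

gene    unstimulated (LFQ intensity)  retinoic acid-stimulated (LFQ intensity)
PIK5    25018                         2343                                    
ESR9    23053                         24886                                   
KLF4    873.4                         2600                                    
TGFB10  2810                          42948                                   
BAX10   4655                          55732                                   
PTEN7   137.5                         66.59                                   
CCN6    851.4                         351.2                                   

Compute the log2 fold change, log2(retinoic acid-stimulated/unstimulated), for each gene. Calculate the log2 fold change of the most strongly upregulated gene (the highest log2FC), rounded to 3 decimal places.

3.934

log2(2343/25018) = -3.417  (PIK5)
log2(24886/23053) = 0.110  (ESR9)
log2(2600/873.4) = 1.574  (KLF4)
log2(42948/2810) = 3.934  (TGFB10)
log2(55732/4655) = 3.582  (BAX10)
log2(66.59/137.5) = -1.046  (PTEN7)
log2(351.2/851.4) = -1.278  (CCN6)
TGFB10 is most strongly upregulated.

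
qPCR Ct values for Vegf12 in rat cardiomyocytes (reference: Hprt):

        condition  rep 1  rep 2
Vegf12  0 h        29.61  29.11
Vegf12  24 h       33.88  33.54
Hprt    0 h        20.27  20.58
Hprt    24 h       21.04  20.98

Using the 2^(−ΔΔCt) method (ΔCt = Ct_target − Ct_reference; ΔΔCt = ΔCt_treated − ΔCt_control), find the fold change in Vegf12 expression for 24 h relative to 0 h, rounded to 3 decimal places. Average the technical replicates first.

Mean Ct: Vegf12 0 h 29.360; Vegf12 24 h 33.710; Hprt 0 h 20.425; Hprt 24 h 21.010
ΔCt(0 h) = 29.360 − 20.425 = 8.935
ΔCt(24 h) = 33.710 − 21.010 = 12.700
ΔΔCt = 12.700 − 8.935 = 3.765
Fold change = 2^(−3.765) = 0.0736

0.074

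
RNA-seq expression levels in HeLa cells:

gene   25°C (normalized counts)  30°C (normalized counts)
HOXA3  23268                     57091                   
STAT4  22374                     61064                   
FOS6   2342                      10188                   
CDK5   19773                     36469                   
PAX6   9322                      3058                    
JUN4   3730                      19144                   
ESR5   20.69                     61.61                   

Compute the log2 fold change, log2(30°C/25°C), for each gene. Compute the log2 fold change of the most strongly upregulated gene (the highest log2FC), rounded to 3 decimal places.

2.360

log2(57091/23268) = 1.295  (HOXA3)
log2(61064/22374) = 1.448  (STAT4)
log2(10188/2342) = 2.121  (FOS6)
log2(36469/19773) = 0.883  (CDK5)
log2(3058/9322) = -1.608  (PAX6)
log2(19144/3730) = 2.360  (JUN4)
log2(61.61/20.69) = 1.574  (ESR5)
JUN4 is most strongly upregulated.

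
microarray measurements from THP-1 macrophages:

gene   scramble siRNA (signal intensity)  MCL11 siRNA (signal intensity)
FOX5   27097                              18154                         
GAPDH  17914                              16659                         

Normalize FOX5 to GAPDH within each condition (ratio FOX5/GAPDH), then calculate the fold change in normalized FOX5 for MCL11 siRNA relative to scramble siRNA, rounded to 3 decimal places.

FOX5/GAPDH (scramble siRNA) = 27097 / 17914 = 1.5126
FOX5/GAPDH (MCL11 siRNA) = 18154 / 16659 = 1.0897
Fold change = 1.0897 / 1.5126 = 0.7204

0.720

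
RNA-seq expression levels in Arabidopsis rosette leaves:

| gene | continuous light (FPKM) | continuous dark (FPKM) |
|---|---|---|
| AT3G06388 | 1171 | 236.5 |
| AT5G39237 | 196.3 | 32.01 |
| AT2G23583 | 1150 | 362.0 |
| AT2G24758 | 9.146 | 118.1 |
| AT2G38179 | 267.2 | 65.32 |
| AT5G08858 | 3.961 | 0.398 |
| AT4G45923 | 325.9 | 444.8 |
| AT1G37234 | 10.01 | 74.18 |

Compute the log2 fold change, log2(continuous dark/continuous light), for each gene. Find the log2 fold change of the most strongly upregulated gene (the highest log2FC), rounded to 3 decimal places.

3.691

log2(236.5/1171) = -2.308  (AT3G06388)
log2(32.01/196.3) = -2.616  (AT5G39237)
log2(362.0/1150) = -1.668  (AT2G23583)
log2(118.1/9.146) = 3.691  (AT2G24758)
log2(65.32/267.2) = -2.032  (AT2G38179)
log2(0.398/3.961) = -3.315  (AT5G08858)
log2(444.8/325.9) = 0.449  (AT4G45923)
log2(74.18/10.01) = 2.890  (AT1G37234)
AT2G24758 is most strongly upregulated.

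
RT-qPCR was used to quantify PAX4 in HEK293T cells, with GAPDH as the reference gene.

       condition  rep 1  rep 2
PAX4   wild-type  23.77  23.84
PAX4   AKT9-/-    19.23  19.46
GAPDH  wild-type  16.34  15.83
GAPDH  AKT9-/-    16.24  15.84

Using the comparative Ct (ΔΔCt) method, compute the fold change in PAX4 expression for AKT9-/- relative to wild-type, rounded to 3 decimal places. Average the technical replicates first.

Mean Ct: PAX4 wild-type 23.805; PAX4 AKT9-/- 19.345; GAPDH wild-type 16.085; GAPDH AKT9-/- 16.040
ΔCt(wild-type) = 23.805 − 16.085 = 7.720
ΔCt(AKT9-/-) = 19.345 − 16.040 = 3.305
ΔΔCt = 3.305 − 7.720 = -4.415
Fold change = 2^(−(-4.415)) = 2^4.415 = 21.3328

21.333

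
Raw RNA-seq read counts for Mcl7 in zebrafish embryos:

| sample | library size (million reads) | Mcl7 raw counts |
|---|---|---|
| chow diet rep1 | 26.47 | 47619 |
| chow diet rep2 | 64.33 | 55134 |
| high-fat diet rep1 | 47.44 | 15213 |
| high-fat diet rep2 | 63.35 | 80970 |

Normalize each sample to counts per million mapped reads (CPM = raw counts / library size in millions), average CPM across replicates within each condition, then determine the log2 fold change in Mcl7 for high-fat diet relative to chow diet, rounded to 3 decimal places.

-0.732

CPM(chow diet rep1) = 47619 / 26.47 = 1798.9800
CPM(chow diet rep2) = 55134 / 64.33 = 857.0496
CPM(high-fat diet rep1) = 15213 / 47.44 = 320.6788
CPM(high-fat diet rep2) = 80970 / 63.35 = 1278.1373
mean CPM(chow diet) = 1328.0148; mean CPM(high-fat diet) = 799.4080
Fold change = 799.4080 / 1328.0148 = 0.60196
log2(0.60196) = -0.7323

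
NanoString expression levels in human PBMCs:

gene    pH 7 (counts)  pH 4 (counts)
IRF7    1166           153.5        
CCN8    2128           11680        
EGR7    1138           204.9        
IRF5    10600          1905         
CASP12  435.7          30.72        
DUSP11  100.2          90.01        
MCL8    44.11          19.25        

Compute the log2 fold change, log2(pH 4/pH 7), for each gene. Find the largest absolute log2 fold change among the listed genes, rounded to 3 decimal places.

3.826

log2(153.5/1166) = -2.925  (IRF7)
log2(11680/2128) = 2.456  (CCN8)
log2(204.9/1138) = -2.474  (EGR7)
log2(1905/10600) = -2.476  (IRF5)
log2(30.72/435.7) = -3.826  (CASP12)
log2(90.01/100.2) = -0.155  (DUSP11)
log2(19.25/44.11) = -1.196  (MCL8)
The largest magnitude belongs to CASP12.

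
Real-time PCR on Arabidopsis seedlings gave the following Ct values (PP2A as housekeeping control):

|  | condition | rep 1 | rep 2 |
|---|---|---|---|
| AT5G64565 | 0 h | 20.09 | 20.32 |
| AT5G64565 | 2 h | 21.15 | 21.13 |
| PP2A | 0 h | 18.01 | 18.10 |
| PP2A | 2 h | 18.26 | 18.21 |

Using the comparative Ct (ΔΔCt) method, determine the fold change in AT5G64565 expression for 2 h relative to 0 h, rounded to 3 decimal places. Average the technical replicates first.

Mean Ct: AT5G64565 0 h 20.205; AT5G64565 2 h 21.140; PP2A 0 h 18.055; PP2A 2 h 18.235
ΔCt(0 h) = 20.205 − 18.055 = 2.150
ΔCt(2 h) = 21.140 − 18.235 = 2.905
ΔΔCt = 2.905 − 2.150 = 0.755
Fold change = 2^(−0.755) = 0.5925

0.593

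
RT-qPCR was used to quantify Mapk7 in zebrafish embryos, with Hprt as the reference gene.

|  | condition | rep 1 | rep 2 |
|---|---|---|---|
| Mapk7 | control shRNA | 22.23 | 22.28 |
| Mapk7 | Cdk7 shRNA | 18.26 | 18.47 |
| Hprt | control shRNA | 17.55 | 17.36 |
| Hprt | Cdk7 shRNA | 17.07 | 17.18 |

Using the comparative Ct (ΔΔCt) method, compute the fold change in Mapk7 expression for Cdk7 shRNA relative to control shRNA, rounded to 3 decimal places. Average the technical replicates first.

11.794

Mean Ct: Mapk7 control shRNA 22.255; Mapk7 Cdk7 shRNA 18.365; Hprt control shRNA 17.455; Hprt Cdk7 shRNA 17.125
ΔCt(control shRNA) = 22.255 − 17.455 = 4.800
ΔCt(Cdk7 shRNA) = 18.365 − 17.125 = 1.240
ΔΔCt = 1.240 − 4.800 = -3.560
Fold change = 2^(−(-3.560)) = 2^3.560 = 11.7942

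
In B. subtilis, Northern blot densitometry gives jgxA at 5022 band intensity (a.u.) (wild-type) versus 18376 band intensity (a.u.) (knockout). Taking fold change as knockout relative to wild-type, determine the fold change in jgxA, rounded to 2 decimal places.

Fold change = 18376 / 5022 = 3.659
jgxA is upregulated.

3.66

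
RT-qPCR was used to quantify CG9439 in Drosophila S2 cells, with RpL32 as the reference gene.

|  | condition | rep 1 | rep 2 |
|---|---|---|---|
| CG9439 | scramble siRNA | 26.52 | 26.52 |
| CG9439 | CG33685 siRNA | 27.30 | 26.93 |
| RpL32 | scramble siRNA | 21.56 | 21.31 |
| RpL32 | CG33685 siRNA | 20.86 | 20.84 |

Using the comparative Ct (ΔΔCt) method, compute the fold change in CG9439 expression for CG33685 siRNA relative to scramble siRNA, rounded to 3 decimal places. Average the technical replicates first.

0.441

Mean Ct: CG9439 scramble siRNA 26.520; CG9439 CG33685 siRNA 27.115; RpL32 scramble siRNA 21.435; RpL32 CG33685 siRNA 20.850
ΔCt(scramble siRNA) = 26.520 − 21.435 = 5.085
ΔCt(CG33685 siRNA) = 27.115 − 20.850 = 6.265
ΔΔCt = 6.265 − 5.085 = 1.180
Fold change = 2^(−1.180) = 0.4414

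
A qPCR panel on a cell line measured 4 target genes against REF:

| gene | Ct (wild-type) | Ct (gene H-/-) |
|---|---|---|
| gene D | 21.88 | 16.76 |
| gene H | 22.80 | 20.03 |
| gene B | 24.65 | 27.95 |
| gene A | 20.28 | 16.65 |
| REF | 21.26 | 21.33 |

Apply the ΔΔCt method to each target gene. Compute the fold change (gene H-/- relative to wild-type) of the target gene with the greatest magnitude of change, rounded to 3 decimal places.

gene D: ΔΔCt = (16.76−21.33) − (21.88−21.26) = -4.57 − 0.62 = -5.19; fold change = 2^5.19 = 36.504
gene H: ΔΔCt = (20.03−21.33) − (22.80−21.26) = -1.30 − 1.54 = -2.84; fold change = 2^2.84 = 7.160
gene B: ΔΔCt = (27.95−21.33) − (24.65−21.26) = 6.62 − 3.39 = 3.23; fold change = 2^-3.23 = 0.107
gene A: ΔΔCt = (16.65−21.33) − (20.28−21.26) = -4.68 − (-0.98) = -3.70; fold change = 2^3.70 = 12.996
gene D has the largest |ΔΔCt| = 5.19.

36.504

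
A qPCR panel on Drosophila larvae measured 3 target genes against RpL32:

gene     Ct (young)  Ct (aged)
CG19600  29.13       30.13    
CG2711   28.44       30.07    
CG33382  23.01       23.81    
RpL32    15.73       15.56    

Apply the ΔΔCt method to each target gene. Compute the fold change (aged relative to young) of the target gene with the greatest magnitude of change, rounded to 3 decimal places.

0.287

CG19600: ΔΔCt = (30.13−15.56) − (29.13−15.73) = 14.57 − 13.40 = 1.17; fold change = 2^-1.17 = 0.444
CG2711: ΔΔCt = (30.07−15.56) − (28.44−15.73) = 14.51 − 12.71 = 1.80; fold change = 2^-1.80 = 0.287
CG33382: ΔΔCt = (23.81−15.56) − (23.01−15.73) = 8.25 − 7.28 = 0.97; fold change = 2^-0.97 = 0.511
CG2711 has the largest |ΔΔCt| = 1.80.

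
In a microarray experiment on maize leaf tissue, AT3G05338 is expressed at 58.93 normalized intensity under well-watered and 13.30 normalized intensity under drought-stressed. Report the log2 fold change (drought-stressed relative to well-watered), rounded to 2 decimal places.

Fold change = 13.30 / 58.93 = 0.2257
log2(0.2257) = -2.148

-2.15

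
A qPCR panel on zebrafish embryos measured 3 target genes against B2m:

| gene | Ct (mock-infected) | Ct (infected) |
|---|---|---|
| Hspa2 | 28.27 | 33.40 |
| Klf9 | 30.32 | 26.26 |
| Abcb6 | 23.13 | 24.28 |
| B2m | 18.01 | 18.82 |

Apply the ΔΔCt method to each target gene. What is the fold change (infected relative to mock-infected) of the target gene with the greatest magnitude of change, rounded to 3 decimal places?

29.243

Hspa2: ΔΔCt = (33.40−18.82) − (28.27−18.01) = 14.58 − 10.26 = 4.32; fold change = 2^-4.32 = 0.050
Klf9: ΔΔCt = (26.26−18.82) − (30.32−18.01) = 7.44 − 12.31 = -4.87; fold change = 2^4.87 = 29.243
Abcb6: ΔΔCt = (24.28−18.82) − (23.13−18.01) = 5.46 − 5.12 = 0.34; fold change = 2^-0.34 = 0.790
Klf9 has the largest |ΔΔCt| = 4.87.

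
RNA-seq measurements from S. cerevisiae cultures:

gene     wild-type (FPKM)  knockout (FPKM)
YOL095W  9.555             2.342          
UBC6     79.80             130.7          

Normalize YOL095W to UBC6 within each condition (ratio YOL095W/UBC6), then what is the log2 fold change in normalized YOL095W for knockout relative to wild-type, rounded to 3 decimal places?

YOL095W/UBC6 (wild-type) = 9.555 / 79.80 = 0.11974
YOL095W/UBC6 (knockout) = 2.342 / 130.7 = 0.017919
Fold change = 0.017919 / 0.11974 = 0.1497
log2(0.1497) = -2.7403

-2.740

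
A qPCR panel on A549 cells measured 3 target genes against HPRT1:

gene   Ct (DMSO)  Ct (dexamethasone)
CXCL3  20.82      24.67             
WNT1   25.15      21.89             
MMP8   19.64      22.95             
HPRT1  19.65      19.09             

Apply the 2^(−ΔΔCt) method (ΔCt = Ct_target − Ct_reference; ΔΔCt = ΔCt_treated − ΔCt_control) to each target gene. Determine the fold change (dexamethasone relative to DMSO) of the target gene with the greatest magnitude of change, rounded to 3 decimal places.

0.047

CXCL3: ΔΔCt = (24.67−19.09) − (20.82−19.65) = 5.58 − 1.17 = 4.41; fold change = 2^-4.41 = 0.047
WNT1: ΔΔCt = (21.89−19.09) − (25.15−19.65) = 2.80 − 5.50 = -2.70; fold change = 2^2.70 = 6.498
MMP8: ΔΔCt = (22.95−19.09) − (19.64−19.65) = 3.86 − (-0.01) = 3.87; fold change = 2^-3.87 = 0.068
CXCL3 has the largest |ΔΔCt| = 4.41.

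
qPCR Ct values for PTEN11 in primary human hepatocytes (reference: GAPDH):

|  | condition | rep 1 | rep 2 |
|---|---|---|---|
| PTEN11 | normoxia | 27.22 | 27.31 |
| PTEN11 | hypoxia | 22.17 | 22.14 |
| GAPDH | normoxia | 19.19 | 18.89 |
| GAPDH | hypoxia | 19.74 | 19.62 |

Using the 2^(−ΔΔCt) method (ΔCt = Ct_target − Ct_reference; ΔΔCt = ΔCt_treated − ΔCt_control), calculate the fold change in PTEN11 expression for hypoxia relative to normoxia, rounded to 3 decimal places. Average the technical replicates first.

53.817

Mean Ct: PTEN11 normoxia 27.265; PTEN11 hypoxia 22.155; GAPDH normoxia 19.040; GAPDH hypoxia 19.680
ΔCt(normoxia) = 27.265 − 19.040 = 8.225
ΔCt(hypoxia) = 22.155 − 19.680 = 2.475
ΔΔCt = 2.475 − 8.225 = -5.750
Fold change = 2^(−(-5.750)) = 2^5.750 = 53.8174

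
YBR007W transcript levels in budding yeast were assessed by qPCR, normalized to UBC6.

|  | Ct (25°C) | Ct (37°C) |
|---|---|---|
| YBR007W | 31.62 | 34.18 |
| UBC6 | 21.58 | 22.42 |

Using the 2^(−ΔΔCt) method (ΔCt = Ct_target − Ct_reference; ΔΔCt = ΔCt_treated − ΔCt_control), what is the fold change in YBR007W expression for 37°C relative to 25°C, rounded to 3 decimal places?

ΔCt(25°C) = 31.620 − 21.580 = 10.040
ΔCt(37°C) = 34.180 − 22.420 = 11.760
ΔΔCt = 11.760 − 10.040 = 1.720
Fold change = 2^(−1.720) = 0.3035

0.304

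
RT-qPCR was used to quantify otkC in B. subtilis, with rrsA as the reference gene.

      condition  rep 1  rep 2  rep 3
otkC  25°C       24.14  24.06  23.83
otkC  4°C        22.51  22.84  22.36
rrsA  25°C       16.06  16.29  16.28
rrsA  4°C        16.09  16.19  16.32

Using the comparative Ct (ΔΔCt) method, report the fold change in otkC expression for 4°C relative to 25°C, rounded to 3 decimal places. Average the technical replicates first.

Mean Ct: otkC 25°C 24.010; otkC 4°C 22.570; rrsA 25°C 16.210; rrsA 4°C 16.200
ΔCt(25°C) = 24.010 − 16.210 = 7.800
ΔCt(4°C) = 22.570 − 16.200 = 6.370
ΔΔCt = 6.370 − 7.800 = -1.430
Fold change = 2^(−(-1.430)) = 2^1.430 = 2.6945

2.694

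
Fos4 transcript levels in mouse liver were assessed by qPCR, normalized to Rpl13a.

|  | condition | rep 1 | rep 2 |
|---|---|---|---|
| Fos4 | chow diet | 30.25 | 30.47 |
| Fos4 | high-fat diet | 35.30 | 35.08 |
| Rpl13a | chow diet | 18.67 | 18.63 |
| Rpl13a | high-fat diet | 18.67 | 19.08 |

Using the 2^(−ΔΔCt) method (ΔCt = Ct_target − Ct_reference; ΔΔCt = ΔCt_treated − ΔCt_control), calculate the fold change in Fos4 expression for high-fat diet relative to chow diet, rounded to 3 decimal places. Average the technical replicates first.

Mean Ct: Fos4 chow diet 30.360; Fos4 high-fat diet 35.190; Rpl13a chow diet 18.650; Rpl13a high-fat diet 18.875
ΔCt(chow diet) = 30.360 − 18.650 = 11.710
ΔCt(high-fat diet) = 35.190 − 18.875 = 16.315
ΔΔCt = 16.315 − 11.710 = 4.605
Fold change = 2^(−4.605) = 0.0411

0.041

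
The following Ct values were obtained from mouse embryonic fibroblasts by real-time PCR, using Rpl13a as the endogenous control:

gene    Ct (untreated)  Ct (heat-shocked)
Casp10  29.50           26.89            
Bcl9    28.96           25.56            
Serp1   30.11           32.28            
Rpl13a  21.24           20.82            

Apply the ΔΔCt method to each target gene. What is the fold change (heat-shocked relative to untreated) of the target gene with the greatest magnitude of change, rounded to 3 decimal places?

Casp10: ΔΔCt = (26.89−20.82) − (29.50−21.24) = 6.07 − 8.26 = -2.19; fold change = 2^2.19 = 4.563
Bcl9: ΔΔCt = (25.56−20.82) − (28.96−21.24) = 4.74 − 7.72 = -2.98; fold change = 2^2.98 = 7.890
Serp1: ΔΔCt = (32.28−20.82) − (30.11−21.24) = 11.46 − 8.87 = 2.59; fold change = 2^-2.59 = 0.166
Bcl9 has the largest |ΔΔCt| = 2.98.

7.890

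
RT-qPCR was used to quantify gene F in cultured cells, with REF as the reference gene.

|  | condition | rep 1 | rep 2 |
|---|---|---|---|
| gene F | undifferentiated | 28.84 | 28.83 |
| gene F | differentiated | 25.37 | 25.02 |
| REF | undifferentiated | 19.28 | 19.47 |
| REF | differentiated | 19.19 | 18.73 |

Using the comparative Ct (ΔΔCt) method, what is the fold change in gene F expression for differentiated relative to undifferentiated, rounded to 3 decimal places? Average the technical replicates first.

Mean Ct: gene F undifferentiated 28.835; gene F differentiated 25.195; REF undifferentiated 19.375; REF differentiated 18.960
ΔCt(undifferentiated) = 28.835 − 19.375 = 9.460
ΔCt(differentiated) = 25.195 − 18.960 = 6.235
ΔΔCt = 6.235 − 9.460 = -3.225
Fold change = 2^(−(-3.225)) = 2^3.225 = 9.3502

9.350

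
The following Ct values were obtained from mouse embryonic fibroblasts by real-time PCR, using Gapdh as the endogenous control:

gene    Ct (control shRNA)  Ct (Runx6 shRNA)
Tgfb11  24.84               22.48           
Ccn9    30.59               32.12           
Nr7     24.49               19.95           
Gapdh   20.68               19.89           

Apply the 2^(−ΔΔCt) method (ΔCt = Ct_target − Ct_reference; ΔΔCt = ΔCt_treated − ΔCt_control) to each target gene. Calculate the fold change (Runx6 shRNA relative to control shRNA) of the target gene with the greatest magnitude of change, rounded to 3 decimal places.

13.454

Tgfb11: ΔΔCt = (22.48−19.89) − (24.84−20.68) = 2.59 − 4.16 = -1.57; fold change = 2^1.57 = 2.969
Ccn9: ΔΔCt = (32.12−19.89) − (30.59−20.68) = 12.23 − 9.91 = 2.32; fold change = 2^-2.32 = 0.200
Nr7: ΔΔCt = (19.95−19.89) − (24.49−20.68) = 0.06 − 3.81 = -3.75; fold change = 2^3.75 = 13.454
Nr7 has the largest |ΔΔCt| = 3.75.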